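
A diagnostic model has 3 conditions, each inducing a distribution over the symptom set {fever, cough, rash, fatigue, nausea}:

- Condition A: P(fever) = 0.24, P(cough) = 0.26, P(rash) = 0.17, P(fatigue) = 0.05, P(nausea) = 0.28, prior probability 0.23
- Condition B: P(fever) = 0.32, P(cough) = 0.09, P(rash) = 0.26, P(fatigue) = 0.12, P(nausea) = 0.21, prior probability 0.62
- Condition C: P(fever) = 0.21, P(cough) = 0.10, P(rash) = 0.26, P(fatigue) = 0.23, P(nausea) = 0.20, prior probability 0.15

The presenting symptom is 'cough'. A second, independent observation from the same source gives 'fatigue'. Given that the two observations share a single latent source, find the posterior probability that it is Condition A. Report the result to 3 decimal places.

0.228

P(component k | x) = P(Z=k)·f_k(x) / marginal(x), where marginal(x) = Σ_j P(Z=j)·f_j(x).
Since both observations come from the same component, the likelihood for component k is f_k(x₁)·f_k(x₂).
  L_A = [0.26] × [0.05] = 0.013
  L_B = [0.09] × [0.12] = 0.0108
  L_C = [0.1] × [0.23] = 0.023
Unnormalised posteriors:
  P(Z=A)·L_A = 0.23 × 0.013 = 0.00299
  P(Z=B)·L_B = 0.62 × 0.0108 = 0.006696
  P(Z=C)·L_C = 0.15 × 0.023 = 0.00345
Marginal: 0.00299 + 0.006696 + 0.00345 = 0.013136
Responsibility of Condition A: 0.00299 / 0.013136 ≈ 0.228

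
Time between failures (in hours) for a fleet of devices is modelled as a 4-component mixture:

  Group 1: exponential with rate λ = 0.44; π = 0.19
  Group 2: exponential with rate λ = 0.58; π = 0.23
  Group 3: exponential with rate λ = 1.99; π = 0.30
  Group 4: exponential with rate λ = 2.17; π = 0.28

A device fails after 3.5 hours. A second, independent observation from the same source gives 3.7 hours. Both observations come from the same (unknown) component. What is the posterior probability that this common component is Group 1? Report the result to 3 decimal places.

0.566

Apply Bayes' rule: the posterior for each component is proportional to its prior times its likelihood at x.
Since both observations come from the same component, the likelihood for component k is f_k(x₁)·f_k(x₂).
  L_1 = [0.0943277] × [0.0863816] = 0.00814818
  L_2 = [0.0761746] × [0.0678316] = 0.00516704
  L_3 = [0.00187928] × [0.00126224] = 2.37211e-06
  L_4 = [0.00109142] × [0.000707146] = 7.71796e-07
Multiply by the mixture weights:
  π_1·L_1 = 0.19 × 0.00814818 = 0.00154815
  π_2·L_2 = 0.23 × 0.00516704 = 0.00118842
  π_3·L_3 = 0.30 × 2.37211e-06 = 7.11633e-07
  π_4·L_4 = 0.28 × 7.71796e-07 = 2.16103e-07
Normaliser: 0.00154815 + 0.00118842 + 7.11633e-07 + 2.16103e-07 = 0.0027375
P(Group 1 | data) ≈ 0.566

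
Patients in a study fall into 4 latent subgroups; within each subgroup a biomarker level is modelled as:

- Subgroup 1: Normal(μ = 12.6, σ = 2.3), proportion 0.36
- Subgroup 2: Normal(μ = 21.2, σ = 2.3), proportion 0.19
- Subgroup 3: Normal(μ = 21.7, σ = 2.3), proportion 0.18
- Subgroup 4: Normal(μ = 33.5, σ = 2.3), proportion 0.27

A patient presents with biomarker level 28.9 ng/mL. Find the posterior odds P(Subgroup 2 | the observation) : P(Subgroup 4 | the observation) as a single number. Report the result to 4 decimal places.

Posterior odds = (P(Z=i) f_i(x)) / (P(Z=j) f_j(x)); the normalising sum cancels.
Evaluate each component's likelihood at the observed value:
  f_1 = 2.15264e-12
  f_2 = 0.000638865
  f_3 = 0.00129188
  f_4 = 0.0234743
0.000121384 / 0.00633807 ≈ 0.0192

0.0192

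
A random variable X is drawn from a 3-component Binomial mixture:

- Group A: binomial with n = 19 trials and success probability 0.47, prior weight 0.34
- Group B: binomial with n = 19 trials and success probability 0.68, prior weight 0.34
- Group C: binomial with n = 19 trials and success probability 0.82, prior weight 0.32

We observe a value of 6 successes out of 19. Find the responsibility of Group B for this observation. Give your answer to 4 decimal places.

The responsibility of component k is π_k f_k(x) divided by Σ_j π_j f_j(x).
Component likelihoods at x = 6 successes out of 19:
  L_A = C(19,6)·0.47^6·0.53^13 = 27132·0.0107792·0.000260367 = 0.0761474
  L_B = C(19,6)·0.68^6·0.32^13 = 27132·0.0988675·3.68935e-07 = 0.000989658
  L_C = C(19,6)·0.82^6·0.18^13 = 27132·0.304007·2.0823e-10 = 1.71754e-06
Unnormalised posteriors:
  π_A·L_A = 0.34 × 0.0761474 = 0.0258901
  π_B·L_B = 0.34 × 0.000989658 = 0.000336484
  π_C·L_C = 0.32 × 1.71754e-06 = 5.49614e-07
Normaliser: 0.0258901 + 0.000336484 + 5.49614e-07 = 0.0262272
P(Group B | 6 successes out of 19) ≈ 0.0128

0.0128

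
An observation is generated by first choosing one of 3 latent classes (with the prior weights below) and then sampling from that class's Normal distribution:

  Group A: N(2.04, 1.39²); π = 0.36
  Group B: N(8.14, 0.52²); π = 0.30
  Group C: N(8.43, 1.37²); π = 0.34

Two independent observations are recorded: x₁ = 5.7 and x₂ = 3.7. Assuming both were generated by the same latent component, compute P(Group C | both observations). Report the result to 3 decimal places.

Posterior ∝ prior × likelihood, so P(k | x) ∝ P(Z=k) f_k(x); normalise over all components.
Since both observations come from the same component, the likelihood for component k is f_k(x₁)·f_k(x₂).
  L_A = [(1/(1.39·√(2π)))·exp(−(5.7−2.04)²/(2·1.39²)) = 0.287009·exp(-3.46659) = 0.00896136] × [0.140668] = 0.00126058
  L_B = [(1/(0.52·√(2π)))·exp(−(5.7−8.14)²/(2·0.52²)) = 0.767197·exp(-11.00888) = 1.27003e-05] × [1.13166e-16] = 1.43724e-21
  L_C = [(1/(1.37·√(2π)))·exp(−(5.7−8.43)²/(2·1.37²)) = 0.291199·exp(-1.98543) = 0.0399879] × [0.000751217] = 3.00396e-05
Weight by the priors:
  P(Z=A)·L_A = 0.36 × 0.00126058 = 0.000453808
  P(Z=B)·L_B = 0.30 × 1.43724e-21 = 4.31172e-22
  P(Z=C)·L_C = 0.34 × 3.00396e-05 = 1.02135e-05
Evidence: 0.000453808 + 4.31172e-22 + 1.02135e-05 = 0.000464021
P(Group C | data) ≈ 0.022

0.022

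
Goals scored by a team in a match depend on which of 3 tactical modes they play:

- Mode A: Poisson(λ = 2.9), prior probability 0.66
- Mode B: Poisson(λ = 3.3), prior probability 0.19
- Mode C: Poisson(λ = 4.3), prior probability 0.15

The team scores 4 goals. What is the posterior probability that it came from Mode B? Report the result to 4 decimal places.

Apply Bayes' rule: the posterior for each component is proportional to its prior times its likelihood at x.
Poisson probabilities:
  L_A = e^(−2.9)·2.9^4/4! = 0.162154
  L_B = e^(−3.3)·3.3^4/4! = 0.182252
  L_C = e^(−4.3)·4.3^4/4! = 0.193284
Unnormalised posteriors:
  π_A·L_A = 0.66 × 0.162154 = 0.107021
  π_B·L_B = 0.19 × 0.182252 = 0.0346279
  π_C·L_C = 0.15 × 0.193284 = 0.0289926
Normaliser: 0.107021 + 0.0346279 + 0.0289926 = 0.170642
So the posterior for Mode B is 0.0346279 / 0.170642 ≈ 0.2029.

0.2029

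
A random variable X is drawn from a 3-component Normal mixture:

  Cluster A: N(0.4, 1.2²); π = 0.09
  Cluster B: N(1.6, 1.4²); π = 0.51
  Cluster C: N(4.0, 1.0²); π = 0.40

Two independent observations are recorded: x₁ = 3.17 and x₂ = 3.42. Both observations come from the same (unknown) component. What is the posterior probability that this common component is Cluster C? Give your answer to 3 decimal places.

0.800

By Bayes' theorem, P(k | x) = P(Z=k) f_k(x) / Σ_j P(Z=j) f_j(x).
Since both observations come from the same component, the likelihood for component k is f_k(x₁)·f_k(x₂).
  L_A = [(1/(1.2·√(2π)))·exp(−(3.17−0.4)²/(2·1.2²)) = 0.332452·exp(-2.66420) = 0.0231569] × [0.0140089] = 0.000324402
  L_B = [(1/(1.4·√(2π)))·exp(−(3.17−1.6)²/(2·1.4²)) = 0.284959·exp(-0.62880) = 0.151949] × [0.122406] = 0.0185995
  L_C = [(1/(1.0·√(2π)))·exp(−(3.17−4.0)²/(2·1.0²)) = 0.398942·exp(-0.34445) = 0.282694] × [0.33718] = 0.0953189
Unnormalised posteriors:
  P(Z=A)·L_A = 0.09 × 0.000324402 = 2.91962e-05
  P(Z=B)·L_B = 0.51 × 0.0185995 = 0.00948573
  P(Z=C)·L_C = 0.40 × 0.0953189 = 0.0381276
Denominator: 2.91962e-05 + 0.00948573 + 0.0381276 = 0.0476425
Responsibility of Cluster C: 0.0381276 / 0.0476425 ≈ 0.800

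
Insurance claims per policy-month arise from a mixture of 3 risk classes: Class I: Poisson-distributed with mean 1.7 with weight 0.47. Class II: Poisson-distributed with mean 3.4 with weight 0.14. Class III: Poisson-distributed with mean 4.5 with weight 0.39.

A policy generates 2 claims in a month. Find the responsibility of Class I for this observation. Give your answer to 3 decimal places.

The responsibility of component k is π_k f_k(x) divided by Σ_j π_j f_j(x).
Component likelihoods at x = 2 claims:
  L_I = e^(−1.7)·1.7^2/2! = 0.263978
  L_II = e^(−3.4)·3.4^2/2! = 0.192898
  L_III = e^(−4.5)·4.5^2/2! = 0.112479
Multiply by the mixture weights:
  π_I·L_I = 0.47 × 0.263978 = 0.12407
  π_II·L_II = 0.14 × 0.192898 = 0.0270057
  π_III·L_III = 0.39 × 0.112479 = 0.0438667
Evidence: 0.12407 + 0.0270057 + 0.0438667 = 0.194942
P(Class I | x) = 0.12407 / 0.194942 ≈ 0.636

0.636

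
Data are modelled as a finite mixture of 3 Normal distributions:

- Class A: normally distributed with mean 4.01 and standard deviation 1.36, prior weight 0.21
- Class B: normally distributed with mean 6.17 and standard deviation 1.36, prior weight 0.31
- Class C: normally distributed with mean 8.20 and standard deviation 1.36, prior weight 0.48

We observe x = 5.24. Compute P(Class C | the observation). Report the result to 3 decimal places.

0.105

P(component k | x) = π_k·f_k(x) / marginal(x), where marginal(x) = Σ_j π_j·f_j(x).
Evaluate each component's likelihood at the observed value:
  L_A = 0.194874
  L_B = 0.232183
  L_C = 0.0274625
Weight by the priors:
  π_A·L_A = 0.21 × 0.194874 = 0.0409235
  π_B·L_B = 0.31 × 0.232183 = 0.0719766
  π_C·L_C = 0.48 × 0.0274625 = 0.013182
Sum: 0.0409235 + 0.0719766 + 0.013182 = 0.126082
P(Class C | 5.24) ≈ 0.105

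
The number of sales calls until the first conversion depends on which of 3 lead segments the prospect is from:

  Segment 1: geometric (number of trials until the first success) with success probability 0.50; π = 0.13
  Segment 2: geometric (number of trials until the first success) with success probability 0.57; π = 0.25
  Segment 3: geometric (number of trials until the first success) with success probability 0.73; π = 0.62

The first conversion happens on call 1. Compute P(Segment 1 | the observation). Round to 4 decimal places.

0.0985

By Bayes' theorem, P(k | x) = w_k f_k(x) / Σ_j w_j f_j(x).
Geometric probabilities:
  f_1 = 0.5
  f_2 = 0.57
  f_3 = 0.73
Multiply by the mixture weights:
  w_1·f_1 = 0.13 × 0.5 = 0.065
  w_2·f_2 = 0.25 × 0.57 = 0.1425
  w_3·f_3 = 0.62 × 0.73 = 0.4526
Normaliser: 0.065 + 0.1425 + 0.4526 = 0.6601
P(Segment 1 | data) = 0.065 / 0.6601 ≈ 0.0985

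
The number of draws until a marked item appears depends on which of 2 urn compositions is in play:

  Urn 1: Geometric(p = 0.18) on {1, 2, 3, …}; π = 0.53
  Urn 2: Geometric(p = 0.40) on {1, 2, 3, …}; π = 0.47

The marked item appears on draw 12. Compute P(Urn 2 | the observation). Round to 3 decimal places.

The responsibility of component k is P(Z=k) f_k(x) divided by Σ_j P(Z=j) f_j(x).
Component likelihoods at x = 12:
  p_1 = 0.0202873
  p_2 = 0.00145119
Prior × likelihood for each component:
  P(Z=1)·p_1 = 0.53 × 0.0202873 = 0.0107523
  P(Z=2)·p_2 = 0.47 × 0.00145119 = 0.000682058
Marginal: 0.0107523 + 0.000682058 = 0.0114343
Responsibility of Urn 2: 0.000682058 / 0.0114343 ≈ 0.060

0.060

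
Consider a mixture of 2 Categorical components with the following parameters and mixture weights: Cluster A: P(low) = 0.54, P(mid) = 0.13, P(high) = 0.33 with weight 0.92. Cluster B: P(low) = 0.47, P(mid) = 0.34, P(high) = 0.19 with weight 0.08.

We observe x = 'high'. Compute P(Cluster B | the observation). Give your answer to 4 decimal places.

Posterior ∝ prior × likelihood, so P(k | x) ∝ w_k f_k(x); normalise over all components.
Evaluate each component's likelihood at the observed value:
  f_A = P(high | comp) = 0.33
  f_B = P(high | comp) = 0.19
Unnormalised posteriors:
  w_A·f_A = 0.92 × 0.33 = 0.3036
  w_B·f_B = 0.08 × 0.19 = 0.0152
Marginal: 0.3036 + 0.0152 = 0.3188
Responsibility of Cluster B: 0.0152 / 0.3188 ≈ 0.0477

0.0477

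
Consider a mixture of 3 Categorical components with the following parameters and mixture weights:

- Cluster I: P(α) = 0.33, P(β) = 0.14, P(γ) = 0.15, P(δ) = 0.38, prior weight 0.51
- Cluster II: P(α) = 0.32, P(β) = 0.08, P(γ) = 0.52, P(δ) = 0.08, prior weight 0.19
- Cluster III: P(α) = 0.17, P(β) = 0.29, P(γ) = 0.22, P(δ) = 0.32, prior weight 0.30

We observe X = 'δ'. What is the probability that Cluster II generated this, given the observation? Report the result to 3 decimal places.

P(component k | x) = π_k·f_k(x) / marginal(x), where marginal(x) = Σ_j π_j·f_j(x).
Component likelihoods at x = 'δ':
  p_I = P(δ | comp) = 0.38
  p_II = P(δ | comp) = 0.08
  p_III = P(δ | comp) = 0.32
Multiply by the mixture weights:
  π_I·p_I = 0.51 × 0.38 = 0.1938
  π_II·p_II = 0.19 × 0.08 = 0.0152
  π_III·p_III = 0.30 × 0.32 = 0.096
Sum: 0.1938 + 0.0152 + 0.096 = 0.305
So the posterior for Cluster II is 0.0152 / 0.305 ≈ 0.050.

0.050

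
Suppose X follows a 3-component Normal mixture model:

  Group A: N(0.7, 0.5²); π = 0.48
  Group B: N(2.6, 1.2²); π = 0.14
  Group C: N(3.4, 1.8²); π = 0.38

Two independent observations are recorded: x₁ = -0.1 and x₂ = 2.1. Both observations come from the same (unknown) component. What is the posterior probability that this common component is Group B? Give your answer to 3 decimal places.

0.226

P(component k | x) = w_k·f_k(x) / marginal(x), where marginal(x) = Σ_j w_j·f_j(x).
Since both observations come from the same component, the likelihood for component k is f_k(x₁)·f_k(x₂).
  p_A = [(1/(0.5·√(2π)))·exp(−(-0.1−0.7)²/(2·0.5²)) = 0.797885·exp(-1.28000) = 0.221842] × [0.0158309] = 0.00351195
  p_B = [(1/(1.2·√(2π)))·exp(−(-0.1−2.6)²/(2·1.2²)) = 0.332452·exp(-2.53125) = 0.0264497] × [0.30481] = 0.00806214
  p_C = [(1/(1.8·√(2π)))·exp(−(-0.1−3.4)²/(2·1.8²)) = 0.221635·exp(-1.89043) = 0.0334683] × [0.170755] = 0.00571486
Unnormalised posteriors:
  w_A·p_A = 0.48 × 0.00351195 = 0.00168574
  w_B·p_B = 0.14 × 0.00806214 = 0.0011287
  w_C·p_C = 0.38 × 0.00571486 = 0.00217165
Denominator: 0.00168574 + 0.0011287 + 0.00217165 = 0.00498609
P(Group B | x₁,x₂) ≈ 0.226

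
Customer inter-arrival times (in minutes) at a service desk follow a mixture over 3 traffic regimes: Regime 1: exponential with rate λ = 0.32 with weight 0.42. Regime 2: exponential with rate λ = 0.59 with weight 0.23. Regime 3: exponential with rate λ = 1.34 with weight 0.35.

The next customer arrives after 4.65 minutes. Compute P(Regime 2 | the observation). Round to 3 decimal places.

Posterior ∝ prior × likelihood, so P(k | x) ∝ π_k f_k(x); normalise over all components.
Component likelihoods at x = 4.65 minutes:
  f_1 = 0.0722636
  f_2 = 0.0379634
  f_3 = 0.00263643
Prior × likelihood for each component:
  π_1·f_1 = 0.42 × 0.0722636 = 0.0303507
  π_2·f_2 = 0.23 × 0.0379634 = 0.00873158
  π_3·f_3 = 0.35 × 0.00263643 = 0.00092275
Sum: 0.0303507 + 0.00873158 + 0.00092275 = 0.0400051
So the posterior for Regime 2 is 0.00873158 / 0.0400051 ≈ 0.218.

0.218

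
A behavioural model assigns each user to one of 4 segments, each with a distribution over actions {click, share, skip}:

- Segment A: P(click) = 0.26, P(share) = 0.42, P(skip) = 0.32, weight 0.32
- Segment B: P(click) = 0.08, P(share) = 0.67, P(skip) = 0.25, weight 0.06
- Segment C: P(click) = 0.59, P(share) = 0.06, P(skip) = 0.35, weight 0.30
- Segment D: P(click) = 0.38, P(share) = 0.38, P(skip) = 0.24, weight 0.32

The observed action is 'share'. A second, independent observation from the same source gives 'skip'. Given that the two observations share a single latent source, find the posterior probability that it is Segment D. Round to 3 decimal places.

0.330

The responsibility of component k is π_k f_k(x) divided by Σ_j π_j f_j(x).
Since both observations come from the same component, the likelihood for component k is f_k(x₁)·f_k(x₂).
  p_A = [0.42] × [0.32] = 0.1344
  p_B = [0.67] × [0.25] = 0.1675
  p_C = [0.06] × [0.35] = 0.021
  p_D = [0.38] × [0.24] = 0.0912
Prior × likelihood for each component:
  π_A·p_A = 0.32 × 0.1344 = 0.043008
  π_B·p_B = 0.06 × 0.1675 = 0.01005
  π_C·p_C = 0.30 × 0.021 = 0.0063
  π_D·p_D = 0.32 × 0.0912 = 0.029184
Denominator: 0.043008 + 0.01005 + 0.0063 + 0.029184 = 0.088542
Responsibility of Segment D: 0.029184 / 0.088542 ≈ 0.330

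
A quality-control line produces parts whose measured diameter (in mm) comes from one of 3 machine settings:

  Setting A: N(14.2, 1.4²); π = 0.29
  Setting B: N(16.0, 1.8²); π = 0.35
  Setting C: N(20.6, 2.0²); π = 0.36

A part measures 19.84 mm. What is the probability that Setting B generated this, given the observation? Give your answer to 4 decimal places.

P(component k | x) = P(Z=k)·f_k(x) / marginal(x), where marginal(x) = Σ_j P(Z=j)·f_j(x).
Normal densities:
  L_A = (1/(1.4·√(2π)))·exp(−(19.84−14.2)²/(2·1.4²)) = 0.284959·exp(-8.11469) = 8.52345e-05
  L_B = (1/(1.8·√(2π)))·exp(−(19.84−16.0)²/(2·1.8²)) = 0.221635·exp(-2.27556) = 0.0227707
  L_C = (1/(2.0·√(2π)))·exp(−(19.84−20.6)²/(2·2.0²)) = 0.199471·exp(-0.07220) = 0.185577
Prior × likelihood for each component:
  P(Z=A)·L_A = 0.29 × 8.52345e-05 = 2.4718e-05
  P(Z=B)·L_B = 0.35 × 0.0227707 = 0.00796974
  P(Z=C)·L_C = 0.36 × 0.185577 = 0.0668077
Normaliser: 2.4718e-05 + 0.00796974 + 0.0668077 = 0.0748022
P(Setting B | 19.84 mm) ≈ 0.1065

0.1065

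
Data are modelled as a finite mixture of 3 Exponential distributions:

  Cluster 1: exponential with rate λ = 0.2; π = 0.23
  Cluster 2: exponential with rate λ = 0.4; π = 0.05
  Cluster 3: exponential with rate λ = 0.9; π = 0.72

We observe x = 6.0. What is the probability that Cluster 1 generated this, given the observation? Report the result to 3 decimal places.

0.745

Apply Bayes' rule: the posterior for each component is proportional to its prior times its likelihood at x.
Evaluate each component's likelihood at the observed value:
  p_1 = 0.2·e^(−0.2·6.0) = 0.2·e^(−1.2000) = 0.0602388
  p_2 = 0.4·e^(−0.4·6.0) = 0.4·e^(−2.4000) = 0.0362872
  p_3 = 0.9·e^(−0.9·6.0) = 0.9·e^(−5.4000) = 0.00406492
Weight by the priors:
  P(Z=1)·p_1 = 0.23 × 0.0602388 = 0.0138549
  P(Z=2)·p_2 = 0.05 × 0.0362872 = 0.00181436
  P(Z=3)·p_3 = 0.72 × 0.00406492 = 0.00292674
Sum: 0.0138549 + 0.00181436 + 0.00292674 = 0.018596
So the posterior for Cluster 1 is 0.0138549 / 0.018596 ≈ 0.745.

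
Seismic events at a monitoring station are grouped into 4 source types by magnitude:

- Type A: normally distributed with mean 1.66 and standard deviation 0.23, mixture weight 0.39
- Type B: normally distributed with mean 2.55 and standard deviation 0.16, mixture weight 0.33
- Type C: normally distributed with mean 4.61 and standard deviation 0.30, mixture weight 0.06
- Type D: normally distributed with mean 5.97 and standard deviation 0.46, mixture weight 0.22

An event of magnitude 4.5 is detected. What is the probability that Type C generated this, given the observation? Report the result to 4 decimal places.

0.9847

The responsibility of component k is π_k f_k(x) divided by Σ_j π_j f_j(x).
Evaluate each component's likelihood at the observed value:
  f_A = (1/(0.23·√(2π)))·exp(−(4.5−1.66)²/(2·0.23²)) = 1.734532·exp(-76.23440) = 1.35208e-33
  f_B = (1/(0.16·√(2π)))·exp(−(4.5−2.55)²/(2·0.16²)) = 2.493389·exp(-74.26758) = 1.38928e-32
  f_C = (1/(0.30·√(2π)))·exp(−(4.5−4.61)²/(2·0.30²)) = 1.329808·exp(-0.06722) = 1.24335
  f_D = (1/(0.46·√(2π)))·exp(−(4.5−5.97)²/(2·0.46²)) = 0.867266·exp(-5.10610) = 0.00525536
Multiply by the mixture weights:
  π_A·f_A = 0.39 × 1.35208e-33 = 5.2731e-34
  π_B·f_B = 0.33 × 1.38928e-32 = 4.58463e-33
  π_C·f_C = 0.06 × 1.24335 = 0.0746012
  π_D·f_D = 0.22 × 0.00525536 = 0.00115618
Sum: 5.2731e-34 + 4.58463e-33 + 0.0746012 + 0.00115618 = 0.0757574
P(Type C | 4.5) ≈ 0.9847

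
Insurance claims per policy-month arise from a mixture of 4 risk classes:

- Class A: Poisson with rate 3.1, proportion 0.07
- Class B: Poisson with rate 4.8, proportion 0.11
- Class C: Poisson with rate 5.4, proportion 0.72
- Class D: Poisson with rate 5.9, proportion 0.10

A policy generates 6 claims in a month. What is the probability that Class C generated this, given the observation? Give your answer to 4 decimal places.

Posterior ∝ prior × likelihood, so P(k | x) ∝ w_k f_k(x); normalise over all components.
Component likelihoods at x = 6 claims:
  p_A = e^(−3.1)·3.1^6/6! = 0.0555296
  p_B = e^(−4.8)·4.8^6/6! = 0.139798
  p_C = e^(−5.4)·5.4^6/6! = 0.155539
  p_D = e^(−5.9)·5.9^6/6! = 0.160488
Weight by the priors:
  w_A·p_A = 0.07 × 0.0555296 = 0.00388707
  w_B·p_B = 0.11 × 0.139798 = 0.0153778
  w_C·p_C = 0.72 × 0.155539 = 0.111988
  w_D·p_D = 0.10 × 0.160488 = 0.0160488
Normaliser: 0.00388707 + 0.0153778 + 0.111988 + 0.0160488 = 0.147302
P(Class C | data) = 0.111988 / 0.147302 ≈ 0.7603

0.7603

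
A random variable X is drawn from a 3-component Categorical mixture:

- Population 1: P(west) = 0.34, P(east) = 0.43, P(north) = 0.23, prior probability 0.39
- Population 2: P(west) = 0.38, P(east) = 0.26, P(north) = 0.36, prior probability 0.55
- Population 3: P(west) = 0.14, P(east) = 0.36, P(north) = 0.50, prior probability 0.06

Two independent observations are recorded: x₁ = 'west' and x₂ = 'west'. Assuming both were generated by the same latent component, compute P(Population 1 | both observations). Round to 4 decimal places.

0.3587

P(component k | x) = P(Z=k)·f_k(x) / marginal(x), where marginal(x) = Σ_j P(Z=j)·f_j(x).
Since both observations come from the same component, the likelihood for component k is f_k(x₁)·f_k(x₂).
  L_1 = [P(west | comp) = 0.34] × [0.34] = 0.1156
  L_2 = [P(west | comp) = 0.38] × [0.38] = 0.1444
  L_3 = [P(west | comp) = 0.14] × [0.14] = 0.0196
Prior × likelihood for each component:
  P(Z=1)·L_1 = 0.39 × 0.1156 = 0.045084
  P(Z=2)·L_2 = 0.55 × 0.1444 = 0.07942
  P(Z=3)·L_3 = 0.06 × 0.0196 = 0.001176
Denominator: 0.045084 + 0.07942 + 0.001176 = 0.12568
So the posterior for Population 1 is 0.045084 / 0.12568 ≈ 0.3587.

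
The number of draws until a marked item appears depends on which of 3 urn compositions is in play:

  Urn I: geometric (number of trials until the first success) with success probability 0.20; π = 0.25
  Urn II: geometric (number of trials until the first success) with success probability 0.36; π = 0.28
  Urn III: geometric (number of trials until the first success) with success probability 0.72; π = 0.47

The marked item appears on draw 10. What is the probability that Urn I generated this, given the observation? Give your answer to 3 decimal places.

0.787

Posterior ∝ prior × likelihood, so P(k | x) ∝ π_k f_k(x); normalise over all components.
Component likelihoods at x = 10:
  f_I = 0.0268435
  f_II = 0.00648518
  f_III = 7.61649e-06
Multiply by the mixture weights:
  π_I·f_I = 0.25 × 0.0268435 = 0.00671089
  π_II·f_II = 0.28 × 0.00648518 = 0.00181585
  π_III·f_III = 0.47 × 7.61649e-06 = 3.57975e-06
Evidence: 0.00671089 + 0.00181585 + 3.57975e-06 = 0.00853032
So the posterior for Urn I is 0.00671089 / 0.00853032 ≈ 0.787.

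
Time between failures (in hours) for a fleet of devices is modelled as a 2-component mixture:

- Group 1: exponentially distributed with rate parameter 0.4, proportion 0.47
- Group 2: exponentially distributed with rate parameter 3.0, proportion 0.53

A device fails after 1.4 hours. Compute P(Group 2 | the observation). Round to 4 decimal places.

P(component k | x) = π_k·f_k(x) / marginal(x), where marginal(x) = Σ_j π_j·f_j(x).
Evaluate each component's likelihood at the observed value:
  p_1 = 0.228484
  p_2 = 0.0449867
Multiply by the mixture weights:
  π_1·p_1 = 0.47 × 0.228484 = 0.107387
  π_2·p_2 = 0.53 × 0.0449867 = 0.023843
Sum: 0.107387 + 0.023843 = 0.13123
P(Group 2 | the observation) ≈ 0.1817

0.1817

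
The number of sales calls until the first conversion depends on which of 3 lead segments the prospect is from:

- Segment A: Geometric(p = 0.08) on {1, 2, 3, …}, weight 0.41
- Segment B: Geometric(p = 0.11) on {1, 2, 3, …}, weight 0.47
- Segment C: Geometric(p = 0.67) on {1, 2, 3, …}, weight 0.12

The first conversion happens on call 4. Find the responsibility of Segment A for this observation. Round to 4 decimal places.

0.3937

The responsibility of component k is w_k f_k(x) divided by Σ_j w_j f_j(x).
Evaluate each component's likelihood at the observed value:
  L_A = 0.08·(1−0.08)^3 = 0.08·0.778688 = 0.062295
  L_B = 0.11·(1−0.11)^3 = 0.11·0.704969 = 0.0775466
  L_C = 0.67·(1−0.67)^3 = 0.67·0.035937 = 0.0240778
Multiply by the mixture weights:
  w_A·L_A = 0.41 × 0.062295 = 0.025541
  w_B·L_B = 0.47 × 0.0775466 = 0.0364469
  w_C·L_C = 0.12 × 0.0240778 = 0.00288933
Evidence: 0.025541 + 0.0364469 + 0.00288933 = 0.0648772
P(Segment A | x) ≈ 0.3937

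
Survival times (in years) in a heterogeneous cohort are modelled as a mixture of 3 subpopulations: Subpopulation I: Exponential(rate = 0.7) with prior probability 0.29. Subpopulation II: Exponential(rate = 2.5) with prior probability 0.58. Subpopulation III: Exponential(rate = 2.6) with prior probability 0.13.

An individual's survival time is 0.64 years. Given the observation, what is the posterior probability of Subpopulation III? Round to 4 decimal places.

By Bayes' theorem, P(k | x) = P(Z=k) f_k(x) / Σ_j P(Z=j) f_j(x).
Exponential densities:
  p_I = 0.7·e^(−0.7·0.64) = 0.7·e^(−0.4480) = 0.447233
  p_II = 2.5·e^(−2.5·0.64) = 2.5·e^(−1.6000) = 0.504741
  p_III = 2.6·e^(−2.6·0.64) = 2.6·e^(−1.6640) = 0.492388
Weight by the priors:
  P(Z=I)·p_I = 0.29 × 0.447233 = 0.129698
  P(Z=II)·p_II = 0.58 × 0.504741 = 0.29275
  P(Z=III)·p_III = 0.13 × 0.492388 = 0.0640104
Normaliser: 0.129698 + 0.29275 + 0.0640104 = 0.486458
Responsibility of Subpopulation III: 0.0640104 / 0.486458 ≈ 0.1316

0.1316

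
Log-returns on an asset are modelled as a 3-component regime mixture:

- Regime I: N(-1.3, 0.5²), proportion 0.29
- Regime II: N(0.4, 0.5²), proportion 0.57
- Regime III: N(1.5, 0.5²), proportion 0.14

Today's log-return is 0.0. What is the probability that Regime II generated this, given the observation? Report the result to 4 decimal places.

0.9731

By Bayes' theorem, P(k | x) = π_k f_k(x) / Σ_j π_j f_j(x).
Component likelihoods at x = 0.0:
  f_I = (1/(0.5·√(2π)))·exp(−(0.0−-1.3)²/(2·0.5²)) = 0.797885·exp(-3.38000) = 0.0271659
  f_II = (1/(0.5·√(2π)))·exp(−(0.0−0.4)²/(2·0.5²)) = 0.797885·exp(-0.32000) = 0.579383
  f_III = (1/(0.5·√(2π)))·exp(−(0.0−1.5)²/(2·0.5²)) = 0.797885·exp(-4.50000) = 0.0088637
Weight by the priors:
  π_I·f_I = 0.29 × 0.0271659 = 0.00787812
  π_II·f_II = 0.57 × 0.579383 = 0.330248
  π_III·f_III = 0.14 × 0.0088637 = 0.00124092
Sum: 0.00787812 + 0.330248 + 0.00124092 = 0.339367
Responsibility of Regime II: 0.330248 / 0.339367 ≈ 0.9731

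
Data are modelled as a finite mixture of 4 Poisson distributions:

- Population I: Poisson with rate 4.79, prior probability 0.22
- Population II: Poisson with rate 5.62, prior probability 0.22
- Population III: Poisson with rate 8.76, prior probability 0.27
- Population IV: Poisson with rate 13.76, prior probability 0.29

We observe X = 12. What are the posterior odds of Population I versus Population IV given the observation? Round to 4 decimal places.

The posterior odds equal the prior odds times the likelihood ratio: (w_i/w_j)·(f_i(x)/f_j(x)).
Evaluate each component's likelihood at the observed value:
  L_I = e^(−4.79)·4.79^12/12! = 0.00253174
  L_II = e^(−5.62)·5.62^12/12! = 0.00751214
  L_III = e^(−8.76)·8.76^12/12! = 0.0668794
  L_IV = e^(−13.76)·13.76^12/12! = 0.10167
Odds = (0.22/0.29) × (0.00253174/0.10167) = 0.758621 × 0.0249016 ≈ 0.0189

0.0189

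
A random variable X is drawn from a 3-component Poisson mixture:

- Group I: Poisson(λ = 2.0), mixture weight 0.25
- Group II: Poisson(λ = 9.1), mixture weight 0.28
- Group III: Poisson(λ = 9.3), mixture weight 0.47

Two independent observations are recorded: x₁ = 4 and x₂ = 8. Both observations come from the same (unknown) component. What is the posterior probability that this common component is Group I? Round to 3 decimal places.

The responsibility of component k is π_k f_k(x) divided by Σ_j π_j f_j(x).
Since both observations come from the same component, the likelihood for component k is f_k(x₁)·f_k(x₂).
  L_I = [e^(−2.0)·2.0^4/4! = 0.0902235] × [0.000859272] = 7.75265e-05
  L_II = [e^(−9.1)·9.1^4/4! = 0.0319062] × [0.130236] = 0.00415533
  L_III = [e^(−9.3)·9.3^4/4! = 0.0284959] × [0.126883] = 0.00361565
Multiply by the mixture weights:
  π_I·L_I = 0.25 × 7.75265e-05 = 1.93816e-05
  π_II·L_II = 0.28 × 0.00415533 = 0.00116349
  π_III·L_III = 0.47 × 0.00361565 = 0.00169935
Denominator: 1.93816e-05 + 0.00116349 + 0.00169935 = 0.00288223
So the posterior for Group I is 1.93816e-05 / 0.00288223 ≈ 0.007.

0.007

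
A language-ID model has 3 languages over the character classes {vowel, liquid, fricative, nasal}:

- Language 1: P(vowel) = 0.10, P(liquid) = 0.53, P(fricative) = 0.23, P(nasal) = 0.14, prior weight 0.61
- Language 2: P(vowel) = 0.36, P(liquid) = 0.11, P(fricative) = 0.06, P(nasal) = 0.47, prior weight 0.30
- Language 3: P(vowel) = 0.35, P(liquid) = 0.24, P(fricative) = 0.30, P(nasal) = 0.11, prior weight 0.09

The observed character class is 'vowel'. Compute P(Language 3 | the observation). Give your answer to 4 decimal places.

0.1571

The responsibility of component k is P(Z=k) f_k(x) divided by Σ_j P(Z=j) f_j(x).
Categorical probabilities:
  p_1 = P(vowel | comp) = 0.10
  p_2 = P(vowel | comp) = 0.36
  p_3 = P(vowel | comp) = 0.35
Prior × likelihood for each component:
  P(Z=1)·p_1 = 0.61 × 0.1 = 0.061
  P(Z=2)·p_2 = 0.30 × 0.36 = 0.108
  P(Z=3)·p_3 = 0.09 × 0.35 = 0.0315
Marginal: 0.061 + 0.108 + 0.0315 = 0.2005
P(Language 3 | 'vowel') ≈ 0.1571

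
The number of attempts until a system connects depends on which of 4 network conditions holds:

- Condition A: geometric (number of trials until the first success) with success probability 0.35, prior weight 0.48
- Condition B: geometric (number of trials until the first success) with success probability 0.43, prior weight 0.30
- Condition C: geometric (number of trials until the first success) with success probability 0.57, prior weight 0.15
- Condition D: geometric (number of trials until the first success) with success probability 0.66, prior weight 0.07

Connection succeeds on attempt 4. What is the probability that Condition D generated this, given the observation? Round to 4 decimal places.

By Bayes' theorem, P(k | x) = w_k f_k(x) / Σ_j w_j f_j(x).
Geometric probabilities:
  f_A = 0.35·(1−0.35)^3 = 0.35·0.274625 = 0.0961188
  f_B = 0.43·(1−0.43)^3 = 0.43·0.185193 = 0.079633
  f_C = 0.57·(1−0.57)^3 = 0.57·0.079507 = 0.045319
  f_D = 0.66·(1−0.66)^3 = 0.66·0.039304 = 0.0259406
Unnormalised posteriors:
  w_A·f_A = 0.48 × 0.0961188 = 0.046137
  w_B·f_B = 0.30 × 0.079633 = 0.0238899
  w_C·f_C = 0.15 × 0.045319 = 0.00679785
  w_D·f_D = 0.07 × 0.0259406 = 0.00181584
Denominator: 0.046137 + 0.0238899 + 0.00679785 + 0.00181584 = 0.0786406
So the posterior for Condition D is 0.00181584 / 0.0786406 ≈ 0.0231.

0.0231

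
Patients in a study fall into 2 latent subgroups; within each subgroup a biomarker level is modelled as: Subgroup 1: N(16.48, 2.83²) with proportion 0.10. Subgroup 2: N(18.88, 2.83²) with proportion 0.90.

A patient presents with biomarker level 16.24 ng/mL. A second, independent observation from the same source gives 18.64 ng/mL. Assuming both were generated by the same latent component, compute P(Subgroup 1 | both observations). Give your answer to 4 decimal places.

0.1137

By Bayes' theorem, P(k | x) = w_k f_k(x) / Σ_j w_j f_j(x).
Since both observations come from the same component, the likelihood for component k is f_k(x₁)·f_k(x₂).
  L_1 = [(1/(2.83·√(2π)))·exp(−(16.24−16.48)²/(2·2.83²)) = 0.140969·exp(-0.00360) = 0.140463] × [0.105347] = 0.0147974
  L_2 = [(1/(2.83·√(2π)))·exp(−(16.24−18.88)²/(2·2.83²)) = 0.140969·exp(-0.43512) = 0.0912337] × [0.140463] = 0.012815
Weight by the priors:
  w_1·L_1 = 0.10 × 0.0147974 = 0.00147974
  w_2·L_2 = 0.90 × 0.012815 = 0.0115335
Sum: 0.00147974 + 0.0115335 = 0.0130132
P(Subgroup 1 | x) ≈ 0.1137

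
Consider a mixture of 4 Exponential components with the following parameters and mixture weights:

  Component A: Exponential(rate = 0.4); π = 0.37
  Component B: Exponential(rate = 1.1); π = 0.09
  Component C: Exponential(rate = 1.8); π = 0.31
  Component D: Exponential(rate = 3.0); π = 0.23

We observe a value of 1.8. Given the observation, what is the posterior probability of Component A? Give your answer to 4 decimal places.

0.6509

The responsibility of component k is π_k f_k(x) divided by Σ_j π_j f_j(x).
Component likelihoods at x = 1.8:
  p_A = 0.194701
  p_B = 0.151876
  p_C = 0.070495
  p_D = 0.0135497
Multiply by the mixture weights:
  π_A·p_A = 0.37 × 0.194701 = 0.0720393
  π_B·p_B = 0.09 × 0.151876 = 0.0136689
  π_C·p_C = 0.31 × 0.070495 = 0.0218535
  π_D·p_D = 0.23 × 0.0135497 = 0.00311644
Evidence: 0.0720393 + 0.0136689 + 0.0218535 + 0.00311644 = 0.110678
P(Component A | data) = 0.0720393 / 0.110678 ≈ 0.6509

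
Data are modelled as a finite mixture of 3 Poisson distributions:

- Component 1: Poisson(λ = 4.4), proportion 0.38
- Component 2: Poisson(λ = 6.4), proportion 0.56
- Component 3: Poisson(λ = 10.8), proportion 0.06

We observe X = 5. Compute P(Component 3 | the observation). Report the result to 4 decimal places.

0.0101

Apply Bayes' rule: the posterior for each component is proportional to its prior times its likelihood at x.
Evaluate each component's likelihood at the observed value:
  f_1 = 0.168728
  f_2 = 0.148674
  f_3 = 0.024978
Multiply by the mixture weights:
  P(Z=1)·f_1 = 0.38 × 0.168728 = 0.0641165
  P(Z=2)·f_2 = 0.56 × 0.148674 = 0.0832572
  P(Z=3)·f_3 = 0.06 × 0.024978 = 0.00149868
Evidence: 0.0641165 + 0.0832572 + 0.00149868 = 0.148872
Responsibility of Component 3: 0.00149868 / 0.148872 ≈ 0.0101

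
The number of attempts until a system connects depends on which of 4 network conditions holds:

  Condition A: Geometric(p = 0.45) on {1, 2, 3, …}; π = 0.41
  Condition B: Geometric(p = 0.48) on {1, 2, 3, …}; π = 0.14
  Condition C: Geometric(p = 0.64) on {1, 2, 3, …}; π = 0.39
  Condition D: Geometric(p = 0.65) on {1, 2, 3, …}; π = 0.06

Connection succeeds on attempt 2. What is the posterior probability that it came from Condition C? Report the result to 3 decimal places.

By Bayes' theorem, P(k | x) = π_k f_k(x) / Σ_j π_j f_j(x).
Component likelihoods at x = 2:
  L_A = 0.45·(1−0.45)^1 = 0.45·0.55 = 0.2475
  L_B = 0.48·(1−0.48)^1 = 0.48·0.52 = 0.2496
  L_C = 0.64·(1−0.64)^1 = 0.64·0.36 = 0.2304
  L_D = 0.65·(1−0.65)^1 = 0.65·0.35 = 0.2275
Multiply by the mixture weights:
  π_A·L_A = 0.41 × 0.2475 = 0.101475
  π_B·L_B = 0.14 × 0.2496 = 0.034944
  π_C·L_C = 0.39 × 0.2304 = 0.089856
  π_D·L_D = 0.06 × 0.2275 = 0.01365
Sum: 0.101475 + 0.034944 + 0.089856 + 0.01365 = 0.239925
P(Condition C | data) ≈ 0.375

0.375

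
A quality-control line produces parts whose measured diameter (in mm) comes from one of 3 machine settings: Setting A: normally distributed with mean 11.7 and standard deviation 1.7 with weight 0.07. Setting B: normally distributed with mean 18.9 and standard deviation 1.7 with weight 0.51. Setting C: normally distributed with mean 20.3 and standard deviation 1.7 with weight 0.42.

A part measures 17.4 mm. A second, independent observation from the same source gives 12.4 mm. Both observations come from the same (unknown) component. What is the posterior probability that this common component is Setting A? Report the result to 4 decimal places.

By Bayes' theorem, P(k | x) = π_k f_k(x) / Σ_j π_j f_j(x).
Since both observations come from the same component, the likelihood for component k is f_k(x₁)·f_k(x₂).
  L_A = [(1/(1.7·√(2π)))·exp(−(17.4−11.7)²/(2·1.7²)) = 0.234672·exp(-5.62111) = 0.00084966] × [0.215598] = 0.000183185
  L_B = [(1/(1.7·√(2π)))·exp(−(17.4−18.9)²/(2·1.7²)) = 0.234672·exp(-0.38927) = 0.159002] × [0.000157001] = 2.49635e-05
  L_C = [(1/(1.7·√(2π)))·exp(−(17.4−20.3)²/(2·1.7²)) = 0.234672·exp(-1.45502) = 0.0547716] × [4.7988e-06] = 2.62838e-07
Multiply by the mixture weights:
  π_A·L_A = 0.07 × 0.000183185 = 1.28229e-05
  π_B·L_B = 0.51 × 2.49635e-05 = 1.27314e-05
  π_C·L_C = 0.42 × 2.62838e-07 = 1.10392e-07
Marginal: 1.28229e-05 + 1.27314e-05 + 1.10392e-07 = 2.56647e-05
P(Setting A | x₁, x₂) ≈ 0.4996

0.4996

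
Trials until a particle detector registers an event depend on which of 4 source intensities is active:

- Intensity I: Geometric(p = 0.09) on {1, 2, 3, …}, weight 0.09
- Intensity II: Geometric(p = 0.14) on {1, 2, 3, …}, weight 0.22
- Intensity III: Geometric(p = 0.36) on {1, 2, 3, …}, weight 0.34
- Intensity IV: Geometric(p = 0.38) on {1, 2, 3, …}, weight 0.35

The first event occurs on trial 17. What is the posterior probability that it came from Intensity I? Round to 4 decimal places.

By Bayes' theorem, P(k | x) = w_k f_k(x) / Σ_j w_j f_j(x).
Geometric probabilities:
  p_I = 0.0199024
  p_II = 0.0125344
  p_III = 0.000285221
  p_IV = 0.000181155
Prior × likelihood for each component:
  w_I·p_I = 0.09 × 0.0199024 = 0.00179121
  w_II·p_II = 0.22 × 0.0125344 = 0.00275757
  w_III·p_III = 0.34 × 0.000285221 = 9.69753e-05
  w_IV·p_IV = 0.35 × 0.000181155 = 6.34043e-05
Sum: 0.00179121 + 0.00275757 + 9.69753e-05 + 6.34043e-05 = 0.00470916
P(Intensity I | 17) ≈ 0.3804

0.3804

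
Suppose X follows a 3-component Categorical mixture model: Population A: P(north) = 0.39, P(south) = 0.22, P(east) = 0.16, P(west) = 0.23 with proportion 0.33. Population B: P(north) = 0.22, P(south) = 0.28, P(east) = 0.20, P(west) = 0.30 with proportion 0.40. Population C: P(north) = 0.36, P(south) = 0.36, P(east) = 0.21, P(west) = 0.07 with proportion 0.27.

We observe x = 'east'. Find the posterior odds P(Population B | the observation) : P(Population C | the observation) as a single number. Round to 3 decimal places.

Only the two components matter; the odds are (π_i f_i(x)) / (π_j f_j(x)).
Component likelihoods at x = 'east':
  f_A = P(east | comp) = 0.16
  f_B = P(east | comp) = 0.20
  f_C = P(east | comp) = 0.21
Posterior odds = (π_B·f_B) / (π_C·f_C) = (0.40·0.2) / (0.27·0.21) = 0.08 / 0.0567 ≈ 1.411

1.411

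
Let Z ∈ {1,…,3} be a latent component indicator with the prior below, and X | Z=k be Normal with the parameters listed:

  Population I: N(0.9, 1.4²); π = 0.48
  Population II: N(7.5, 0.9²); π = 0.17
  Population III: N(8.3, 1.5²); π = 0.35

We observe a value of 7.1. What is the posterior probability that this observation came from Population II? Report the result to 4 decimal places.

By Bayes' theorem, P(k | x) = π_k f_k(x) / Σ_j π_j f_j(x).
Component likelihoods at x = 7.1:
  L_I = (1/(1.4·√(2π)))·exp(−(7.1−0.9)²/(2·1.4²)) = 0.284959·exp(-9.80612) = 1.5705e-05
  L_II = (1/(0.9·√(2π)))·exp(−(7.1−7.5)²/(2·0.9²)) = 0.443269·exp(-0.09877) = 0.401582
  L_III = (1/(1.5·√(2π)))·exp(−(7.1−8.3)²/(2·1.5²)) = 0.265962·exp(-0.32000) = 0.193128
Prior × likelihood for each component:
  π_I·L_I = 0.48 × 1.5705e-05 = 7.53839e-06
  π_II·L_II = 0.17 × 0.401582 = 0.0682689
  π_III·L_III = 0.35 × 0.193128 = 0.0675947
Sum: 7.53839e-06 + 0.0682689 + 0.0675947 = 0.135871
P(Population II | x) = 0.0682689 / 0.135871 ≈ 0.5025

0.5025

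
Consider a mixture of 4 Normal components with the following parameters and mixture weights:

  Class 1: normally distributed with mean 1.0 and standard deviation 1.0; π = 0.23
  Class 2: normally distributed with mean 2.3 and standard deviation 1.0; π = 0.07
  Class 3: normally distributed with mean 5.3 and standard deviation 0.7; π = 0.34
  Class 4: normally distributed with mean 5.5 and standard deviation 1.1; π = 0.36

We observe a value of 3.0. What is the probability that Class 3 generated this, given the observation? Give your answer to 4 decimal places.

0.0195

The responsibility of component k is P(Z=k) f_k(x) divided by Σ_j P(Z=j) f_j(x).
Component likelihoods at x = 3.0:
  L_1 = (1/(1.0·√(2π)))·exp(−(3.0−1.0)²/(2·1.0²)) = 0.398942·exp(-2.00000) = 0.053991
  L_2 = (1/(1.0·√(2π)))·exp(−(3.0−2.3)²/(2·1.0²)) = 0.398942·exp(-0.24500) = 0.312254
  L_3 = (1/(0.7·√(2π)))·exp(−(3.0−5.3)²/(2·0.7²)) = 0.569918·exp(-5.39796) = 0.00257934
  L_4 = (1/(1.1·√(2π)))·exp(−(3.0−5.5)²/(2·1.1²)) = 0.362675·exp(-2.58264) = 0.0274087
Prior × likelihood for each component:
  P(Z=1)·L_1 = 0.23 × 0.053991 = 0.0124179
  P(Z=2)·L_2 = 0.07 × 0.312254 = 0.0218578
  P(Z=3)·L_3 = 0.34 × 0.00257934 = 0.000876975
  P(Z=4)·L_4 = 0.36 × 0.0274087 = 0.00986715
Denominator: 0.0124179 + 0.0218578 + 0.000876975 + 0.00986715 = 0.0450198
So the posterior for Class 3 is 0.000876975 / 0.0450198 ≈ 0.0195.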